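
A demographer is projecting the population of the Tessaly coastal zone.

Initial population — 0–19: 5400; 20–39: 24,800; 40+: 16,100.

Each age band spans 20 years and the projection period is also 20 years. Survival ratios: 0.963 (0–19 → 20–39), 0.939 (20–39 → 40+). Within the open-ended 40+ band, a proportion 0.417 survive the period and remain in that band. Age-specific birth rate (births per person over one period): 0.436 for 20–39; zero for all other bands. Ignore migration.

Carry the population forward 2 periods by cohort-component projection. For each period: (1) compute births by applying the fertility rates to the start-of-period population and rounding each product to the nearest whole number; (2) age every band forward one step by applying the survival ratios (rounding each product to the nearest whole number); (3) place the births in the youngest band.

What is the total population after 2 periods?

Numbering the bands 1..3 from youngest to oldest:
Period 1.
Births: 24800 × 0.436 = 10813
Band 2: 5400 × 0.963 = 5200
Band 3: 24800 × 0.939 + 16100 × 0.417 = 23287 + 6714 = 30001
Giving 10813 / 5200 / 30001.
Period 2.
Births: 5200 × 0.436 = 2267
Band 2: 10813 × 0.963 = 10413
Band 3: 5200 × 0.939 + 30001 × 0.417 = 4883 + 12510 = 17393
Giving 2267 / 10413 / 17393.
Total after period 2: 2267 + 10413 + 17393 = 30073

30073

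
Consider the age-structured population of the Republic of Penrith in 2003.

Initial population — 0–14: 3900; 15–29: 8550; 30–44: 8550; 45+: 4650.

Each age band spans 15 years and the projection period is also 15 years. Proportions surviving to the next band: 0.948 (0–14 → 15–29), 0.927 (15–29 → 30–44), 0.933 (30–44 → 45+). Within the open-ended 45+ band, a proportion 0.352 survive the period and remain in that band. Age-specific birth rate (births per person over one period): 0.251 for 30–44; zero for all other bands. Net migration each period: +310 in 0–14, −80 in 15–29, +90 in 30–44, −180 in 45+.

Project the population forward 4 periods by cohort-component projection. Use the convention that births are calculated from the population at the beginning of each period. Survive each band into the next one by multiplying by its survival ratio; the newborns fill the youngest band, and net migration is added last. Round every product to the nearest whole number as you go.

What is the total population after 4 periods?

After projecting period 1:
Births: 8550 × 0.251 = 2146
15–29: 3900 × 0.948 = 3697
30–44: 8550 × 0.927 = 7926
45+: 8550 × 0.933 + 4650 × 0.352 = 7977 + 1637 = 9614
Net migration: 0–14 + 310 → 2456; 15–29 − 80 → 3617; 30–44 + 90 → 8016; 45+ − 180 → 9434
Population now: 0–14=2456, 15–29=3617, 30–44=8016, 45+=9434
After projecting period 2:
Births: 8016 × 0.251 = 2012
15–29: 2456 × 0.948 = 2328
30–44: 3617 × 0.927 = 3353
45+: 8016 × 0.933 + 9434 × 0.352 = 7479 + 3321 = 10800
Net migration: 0–14 + 310 → 2322; 15–29 − 80 → 2248; 30–44 + 90 → 3443; 45+ − 180 → 10620
Population now: 0–14=2322, 15–29=2248, 30–44=3443, 45+=10620
After projecting period 3:
Births: 3443 × 0.251 = 864
15–29: 2322 × 0.948 = 2201
30–44: 2248 × 0.927 = 2084
45+: 3443 × 0.933 + 10620 × 0.352 = 3212 + 3738 = 6950
Net migration: 0–14 + 310 → 1174; 15–29 − 80 → 2121; 30–44 + 90 → 2174; 45+ − 180 → 6770
Population now: 0–14=1174, 15–29=2121, 30–44=2174, 45+=6770
After projecting period 4:
Births: 2174 × 0.251 = 546
15–29: 1174 × 0.948 = 1113
30–44: 2121 × 0.927 = 1966
45+: 2174 × 0.933 + 6770 × 0.352 = 2028 + 2383 = 4411
Net migration: 0–14 + 310 → 856; 15–29 − 80 → 1033; 30–44 + 90 → 2056; 45+ − 180 → 4231
Population now: 0–14=856, 15–29=1033, 30–44=2056, 45+=4231
Total after period 4: 856 + 1033 + 2056 + 4231 = 8176

8176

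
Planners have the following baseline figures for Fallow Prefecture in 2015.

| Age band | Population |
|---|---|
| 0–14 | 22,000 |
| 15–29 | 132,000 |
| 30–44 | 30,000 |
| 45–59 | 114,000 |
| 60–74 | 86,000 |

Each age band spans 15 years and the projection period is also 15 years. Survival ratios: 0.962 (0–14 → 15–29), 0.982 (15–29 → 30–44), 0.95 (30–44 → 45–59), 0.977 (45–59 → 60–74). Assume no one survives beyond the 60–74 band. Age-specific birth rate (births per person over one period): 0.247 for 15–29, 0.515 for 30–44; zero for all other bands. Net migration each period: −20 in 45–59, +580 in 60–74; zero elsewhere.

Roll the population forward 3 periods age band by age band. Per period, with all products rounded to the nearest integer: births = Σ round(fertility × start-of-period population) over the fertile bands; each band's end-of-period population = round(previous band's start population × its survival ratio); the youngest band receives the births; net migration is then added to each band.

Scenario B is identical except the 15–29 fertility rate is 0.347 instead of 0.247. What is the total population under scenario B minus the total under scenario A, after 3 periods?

Period 1.
Births: 132000 * 0.247 = 32604  |  30000 * 0.515 = 15450 ⇒ total 48054
15–29: 22000 * 0.962 = 21164
30–44: 132000 * 0.982 = 129624
45–59: 30000 * 0.95 = 28500
60–74: 114000 * 0.977 = 111378
Net migration: 45–59 − 20 → 28480; 60–74 + 580 → 111958
→ [48054, 21164, 129624, 28480, 111958]
Period 2.
Births: 21164 * 0.247 = 5228  |  129624 * 0.515 = 66756 ⇒ total 71984
15–29: 48054 * 0.962 = 46228
30–44: 21164 * 0.982 = 20783
45–59: 129624 * 0.95 = 123143
60–74: 28480 * 0.977 = 27825
Net migration: 45–59 − 20 → 123123; 60–74 + 580 → 28405
→ [71984, 46228, 20783, 123123, 28405]
Period 3.
Births: 46228 * 0.247 = 11418  |  20783 * 0.515 = 10703 ⇒ total 22121
15–29: 71984 * 0.962 = 69249
30–44: 46228 * 0.982 = 45396
45–59: 20783 * 0.95 = 19744
60–74: 123123 * 0.977 = 120291
Net migration: 45–59 − 20 → 19724; 60–74 + 580 → 120871
→ [22121, 69249, 45396, 19724, 120871]
Scenario A total after 3 periods: 277361
Scenario B projection —
Period 1.
Births: 132000 * 0.347 = 45804  |  30000 * 0.515 = 15450 ⇒ total 61254
15–29: 22000 * 0.962 = 21164
30–44: 132000 * 0.982 = 129624
45–59: 30000 * 0.95 = 28500
60–74: 114000 * 0.977 = 111378
Net migration: 45–59 − 20 → 28480; 60–74 + 580 → 111958
→ [61254, 21164, 129624, 28480, 111958]
Period 2.
Births: 21164 * 0.347 = 7344  |  129624 * 0.515 = 66756 ⇒ total 74100
15–29: 61254 * 0.962 = 58926
30–44: 21164 * 0.982 = 20783
45–59: 129624 * 0.95 = 123143
60–74: 28480 * 0.977 = 27825
Net migration: 45–59 − 20 → 123123; 60–74 + 580 → 28405
→ [74100, 58926, 20783, 123123, 28405]
Period 3.
Births: 58926 * 0.347 = 20447  |  20783 * 0.515 = 10703 ⇒ total 31150
15–29: 74100 * 0.962 = 71284
30–44: 58926 * 0.982 = 57865
45–59: 20783 * 0.95 = 19744
60–74: 123123 * 0.977 = 120291
Net migration: 45–59 − 20 → 19724; 60–74 + 580 → 120871
→ [31150, 71284, 57865, 19724, 120871]
Scenario B total after 3 periods: 300894
Difference B − A = 300894 − 277361 = 23533

23533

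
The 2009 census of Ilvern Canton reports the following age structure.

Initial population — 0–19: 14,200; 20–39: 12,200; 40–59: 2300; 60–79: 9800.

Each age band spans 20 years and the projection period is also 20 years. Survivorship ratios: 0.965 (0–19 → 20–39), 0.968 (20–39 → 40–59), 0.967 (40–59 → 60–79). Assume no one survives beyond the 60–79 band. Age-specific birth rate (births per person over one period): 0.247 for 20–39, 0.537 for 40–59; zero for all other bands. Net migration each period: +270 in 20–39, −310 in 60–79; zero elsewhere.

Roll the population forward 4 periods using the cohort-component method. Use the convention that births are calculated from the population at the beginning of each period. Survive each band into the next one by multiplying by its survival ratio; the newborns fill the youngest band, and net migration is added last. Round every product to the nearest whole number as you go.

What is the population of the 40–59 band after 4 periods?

9409

Call the bands 1 to 4, youngest first.
[period 1]
Births: 12200 * 0.247 = 3013  |  2300 * 0.537 = 1235 → 4248
Band 2: 14200 * 0.965 = 13703
Band 3: 12200 * 0.968 = 11810
Band 4: 2300 * 0.967 = 2224
Net migration: Band 2 + 270 → 13973; Band 4 − 310 → 1914
→ [4248, 13973, 11810, 1914]
[period 2]
Births: 13973 * 0.247 = 3451  |  11810 * 0.537 = 6342 → 9793
Band 2: 4248 * 0.965 = 4099
Band 3: 13973 * 0.968 = 13526
Band 4: 11810 * 0.967 = 11420
Net migration: Band 2 + 270 → 4369; Band 4 − 310 → 11110
→ [9793, 4369, 13526, 11110]
[period 3]
Births: 4369 * 0.247 = 1079  |  13526 * 0.537 = 7263 → 8342
Band 2: 9793 * 0.965 = 9450
Band 3: 4369 * 0.968 = 4229
Band 4: 13526 * 0.967 = 13080
Net migration: Band 2 + 270 → 9720; Band 4 − 310 → 12770
→ [8342, 9720, 4229, 12770]
[period 4]
Births: 9720 * 0.247 = 2401  |  4229 * 0.537 = 2271 → 4672
Band 2: 8342 * 0.965 = 8050
Band 3: 9720 * 0.968 = 9409
Band 4: 4229 * 0.967 = 4089
Net migration: Band 2 + 270 → 8320; Band 4 − 310 → 3779
→ [4672, 8320, 9409, 3779]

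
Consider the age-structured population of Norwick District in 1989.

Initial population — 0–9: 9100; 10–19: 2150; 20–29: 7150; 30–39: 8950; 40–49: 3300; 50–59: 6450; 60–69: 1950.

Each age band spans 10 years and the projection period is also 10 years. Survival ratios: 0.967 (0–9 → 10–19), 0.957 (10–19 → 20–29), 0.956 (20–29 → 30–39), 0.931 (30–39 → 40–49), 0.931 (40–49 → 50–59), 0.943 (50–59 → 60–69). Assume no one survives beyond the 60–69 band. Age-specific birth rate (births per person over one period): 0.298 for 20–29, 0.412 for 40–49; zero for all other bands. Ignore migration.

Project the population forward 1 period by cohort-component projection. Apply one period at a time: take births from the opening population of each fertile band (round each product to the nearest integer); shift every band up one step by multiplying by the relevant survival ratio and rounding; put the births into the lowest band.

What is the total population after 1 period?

38670

Numbering the groups 1..7 from youngest to oldest:
— Period 1 —
Births: 7150 × 0.298 = 2131, 3300 × 0.412 = 1360 → 3491
Group 2: 9100 × 0.967 = 8800
Group 3: 2150 × 0.957 = 2058
Group 4: 7150 × 0.956 = 6835
Group 5: 8950 × 0.931 = 8332
Group 6: 3300 × 0.931 = 3072
Group 7: 6450 × 0.943 = 6082
End of period: [3491, 8800, 2058, 6835, 8332, 3072, 6082]
Total after period 1: 3491 + 8800 + 2058 + 6835 + 8332 + 3072 + 6082 = 38670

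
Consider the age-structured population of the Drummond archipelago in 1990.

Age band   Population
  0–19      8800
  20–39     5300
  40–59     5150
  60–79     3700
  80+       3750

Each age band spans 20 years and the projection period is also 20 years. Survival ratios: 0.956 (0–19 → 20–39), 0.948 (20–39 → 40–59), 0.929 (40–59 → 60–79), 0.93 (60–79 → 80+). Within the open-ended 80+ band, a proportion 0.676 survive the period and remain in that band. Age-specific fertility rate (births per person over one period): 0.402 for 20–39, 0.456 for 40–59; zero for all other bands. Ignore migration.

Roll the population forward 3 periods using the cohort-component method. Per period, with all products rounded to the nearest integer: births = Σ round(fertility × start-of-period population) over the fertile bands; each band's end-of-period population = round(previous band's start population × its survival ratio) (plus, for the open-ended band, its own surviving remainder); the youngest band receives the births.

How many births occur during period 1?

After projecting period 1:
Births: 5300 * 0.402 = 2131, 5150 * 0.456 = 2348 → total 4479
20–39: 8800 * 0.956 = 8413
40–59: 5300 * 0.948 = 5024
60–79: 5150 * 0.929 = 4784
80+: 3700 * 0.93 + 3750 * 0.676 = 3441 + 2535 = 5976
Population now: 0–19=4479, 20–39=8413, 40–59=5024, 60–79=4784, 80+=5976

4479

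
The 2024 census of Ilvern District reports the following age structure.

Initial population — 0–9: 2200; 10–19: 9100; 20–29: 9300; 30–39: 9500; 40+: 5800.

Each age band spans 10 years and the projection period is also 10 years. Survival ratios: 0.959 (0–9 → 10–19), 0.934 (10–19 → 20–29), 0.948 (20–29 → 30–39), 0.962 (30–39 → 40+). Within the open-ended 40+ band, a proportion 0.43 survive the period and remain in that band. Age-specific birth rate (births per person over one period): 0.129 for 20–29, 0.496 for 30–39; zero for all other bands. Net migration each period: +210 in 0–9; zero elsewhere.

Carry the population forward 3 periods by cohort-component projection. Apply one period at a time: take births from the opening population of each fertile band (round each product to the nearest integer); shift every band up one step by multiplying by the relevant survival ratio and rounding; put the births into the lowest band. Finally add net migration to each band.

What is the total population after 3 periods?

(Bands numbered youngest = 1 to oldest = 5.)
— Period 1 —
Births: 9300 × 0.129 = 1200 ; 9500 × 0.496 = 4712 → total 5912
Band 2: 2200 × 0.959 = 2110
Band 3: 9100 × 0.934 = 8499
Band 4: 9300 × 0.948 = 8816
Band 5: 9500 × 0.962 + 5800 × 0.43 = 9139 + 2494 = 11633
Net migration: Band 1 + 210 → 6122
Giving 6122 / 2110 / 8499 / 8816 / 11633.
— Period 2 —
Births: 8499 × 0.129 = 1096 ; 8816 × 0.496 = 4373 → total 5469
Band 2: 6122 × 0.959 = 5871
Band 3: 2110 × 0.934 = 1971
Band 4: 8499 × 0.948 = 8057
Band 5: 8816 × 0.962 + 11633 × 0.43 = 8481 + 5002 = 13483
Net migration: Band 1 + 210 → 5679
Giving 5679 / 5871 / 1971 / 8057 / 13483.
— Period 3 —
Births: 1971 × 0.129 = 254 ; 8057 × 0.496 = 3996 → total 4250
Band 2: 5679 × 0.959 = 5446
Band 3: 5871 × 0.934 = 5484
Band 4: 1971 × 0.948 = 1869
Band 5: 8057 × 0.962 + 13483 × 0.43 = 7751 + 5798 = 13549
Net migration: Band 1 + 210 → 4460
Giving 4460 / 5446 / 5484 / 1869 / 13549.
Total after period 3: 4460 + 5446 + 5484 + 1869 + 13549 = 30808

30808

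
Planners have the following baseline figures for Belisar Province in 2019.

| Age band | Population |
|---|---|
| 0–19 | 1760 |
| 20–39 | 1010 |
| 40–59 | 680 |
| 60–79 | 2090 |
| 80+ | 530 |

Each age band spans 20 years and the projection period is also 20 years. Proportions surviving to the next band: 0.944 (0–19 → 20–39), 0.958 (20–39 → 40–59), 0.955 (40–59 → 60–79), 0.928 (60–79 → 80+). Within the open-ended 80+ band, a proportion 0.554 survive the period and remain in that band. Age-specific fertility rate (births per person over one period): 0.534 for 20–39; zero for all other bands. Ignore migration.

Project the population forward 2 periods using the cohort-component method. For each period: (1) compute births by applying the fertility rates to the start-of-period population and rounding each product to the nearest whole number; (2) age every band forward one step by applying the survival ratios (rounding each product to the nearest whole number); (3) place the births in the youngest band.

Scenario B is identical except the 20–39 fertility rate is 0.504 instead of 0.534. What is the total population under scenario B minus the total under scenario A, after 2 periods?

-79

After projecting period 1:
Births: 1010 * 0.534 = 539
20–39: 1760 * 0.944 = 1661
40–59: 1010 * 0.958 = 968
60–79: 680 * 0.955 = 649
80+: 2090 * 0.928 + 530 * 0.554 = 1940 + 294 = 2234
End of period: [539, 1661, 968, 649, 2234]
After projecting period 2:
Births: 1661 * 0.534 = 887
20–39: 539 * 0.944 = 509
40–59: 1661 * 0.958 = 1591
60–79: 968 * 0.955 = 924
80+: 649 * 0.928 + 2234 * 0.554 = 602 + 1238 = 1840
End of period: [887, 509, 1591, 924, 1840]
Scenario A total after 2 periods: 5751
Scenario B projection —
After projecting period 1:
Births: 1010 * 0.504 = 509
20–39: 1760 * 0.944 = 1661
40–59: 1010 * 0.958 = 968
60–79: 680 * 0.955 = 649
80+: 2090 * 0.928 + 530 * 0.554 = 1940 + 294 = 2234
End of period: [509, 1661, 968, 649, 2234]
After projecting period 2:
Births: 1661 * 0.504 = 837
20–39: 509 * 0.944 = 480
40–59: 1661 * 0.958 = 1591
60–79: 968 * 0.955 = 924
80+: 649 * 0.928 + 2234 * 0.554 = 602 + 1238 = 1840
End of period: [837, 480, 1591, 924, 1840]
Scenario B total after 2 periods: 5672
Difference B − A = 5672 − 5751 = -79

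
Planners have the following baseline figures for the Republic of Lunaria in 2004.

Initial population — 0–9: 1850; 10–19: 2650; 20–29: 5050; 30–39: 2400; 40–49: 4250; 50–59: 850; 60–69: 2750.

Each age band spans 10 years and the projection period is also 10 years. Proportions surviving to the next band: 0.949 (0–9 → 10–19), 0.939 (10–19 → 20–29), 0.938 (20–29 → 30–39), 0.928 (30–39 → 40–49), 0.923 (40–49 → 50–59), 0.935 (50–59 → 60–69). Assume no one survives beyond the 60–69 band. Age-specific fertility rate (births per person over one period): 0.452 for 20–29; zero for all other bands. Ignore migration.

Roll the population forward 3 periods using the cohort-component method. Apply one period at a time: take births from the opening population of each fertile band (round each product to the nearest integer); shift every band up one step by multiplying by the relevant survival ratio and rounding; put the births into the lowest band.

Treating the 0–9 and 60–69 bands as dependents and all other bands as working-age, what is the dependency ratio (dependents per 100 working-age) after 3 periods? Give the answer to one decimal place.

24.5

Let band 1 be 0–9 through band 7 = 60–69.
— Period 1 —
Births: 5050 × 0.452 = 2283
Band 2: 1850 × 0.949 = 1756
Band 3: 2650 × 0.939 = 2488
Band 4: 5050 × 0.938 = 4737
Band 5: 2400 × 0.928 = 2227
Band 6: 4250 × 0.923 = 3923
Band 7: 850 × 0.935 = 795
Giving 2283 / 1756 / 2488 / 4737 / 2227 / 3923 / 795.
— Period 2 —
Births: 2488 × 0.452 = 1125
Band 2: 2283 × 0.949 = 2167
Band 3: 1756 × 0.939 = 1649
Band 4: 2488 × 0.938 = 2334
Band 5: 4737 × 0.928 = 4396
Band 6: 2227 × 0.923 = 2056
Band 7: 3923 × 0.935 = 3668
Giving 1125 / 2167 / 1649 / 2334 / 4396 / 2056 / 3668.
— Period 3 —
Births: 1649 × 0.452 = 745
Band 2: 1125 × 0.949 = 1068
Band 3: 2167 × 0.939 = 2035
Band 4: 1649 × 0.938 = 1547
Band 5: 2334 × 0.928 = 2166
Band 6: 4396 × 0.923 = 4058
Band 7: 2056 × 0.935 = 1922
Giving 745 / 1068 / 2035 / 1547 / 2166 / 4058 / 1922.
Dependents (band 0–9 + band 60–69) = 745 + 1922 = 2667; working-age = 10874; ratio = 2667/10874 × 100 = 24.5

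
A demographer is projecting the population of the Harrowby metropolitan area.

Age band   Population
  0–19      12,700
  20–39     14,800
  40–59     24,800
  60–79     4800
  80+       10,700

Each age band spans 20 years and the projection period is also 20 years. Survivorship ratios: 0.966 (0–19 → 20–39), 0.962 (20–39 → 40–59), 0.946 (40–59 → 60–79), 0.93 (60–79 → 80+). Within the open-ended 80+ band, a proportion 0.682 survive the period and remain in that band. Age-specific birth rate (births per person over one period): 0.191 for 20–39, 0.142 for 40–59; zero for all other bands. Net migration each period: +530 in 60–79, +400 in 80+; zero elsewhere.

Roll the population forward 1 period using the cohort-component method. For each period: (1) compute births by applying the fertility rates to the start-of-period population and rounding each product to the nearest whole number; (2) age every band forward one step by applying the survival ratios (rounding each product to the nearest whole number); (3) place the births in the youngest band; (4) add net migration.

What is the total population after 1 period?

Let band 1 be 0–19 through band 5 = 80+.
— Period 1 —
Births: 14800 × 0.191 = 2827 ; 24800 × 0.142 = 3522 → total 6349
Band 2: 12700 × 0.966 = 12268
Band 3: 14800 × 0.962 = 14238
Band 4: 24800 × 0.946 = 23461
Band 5: 4800 × 0.93 + 10700 × 0.682 = 4464 + 7297 = 11761
Net migration: Band 4 + 530 → 23991; Band 5 + 400 → 12161
End of period: [6349, 12268, 14238, 23991, 12161]
Total after period 1: 6349 + 12268 + 14238 + 23991 + 12161 = 69007

69007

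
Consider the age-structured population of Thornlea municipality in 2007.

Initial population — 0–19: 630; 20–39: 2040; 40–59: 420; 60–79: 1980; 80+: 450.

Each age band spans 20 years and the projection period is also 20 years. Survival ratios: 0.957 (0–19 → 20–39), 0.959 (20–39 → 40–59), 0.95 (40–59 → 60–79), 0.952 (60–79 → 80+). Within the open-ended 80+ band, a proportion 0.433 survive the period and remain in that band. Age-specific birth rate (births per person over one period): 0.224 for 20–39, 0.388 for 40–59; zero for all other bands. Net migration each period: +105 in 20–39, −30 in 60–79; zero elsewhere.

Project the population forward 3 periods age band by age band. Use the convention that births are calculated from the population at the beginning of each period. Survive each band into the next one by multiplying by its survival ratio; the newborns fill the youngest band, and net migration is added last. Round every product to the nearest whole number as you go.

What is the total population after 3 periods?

Period 1:
Births: 2040 × 0.224 = 457, 420 × 0.388 = 163 → 620
20–39: 630 × 0.957 = 603
40–59: 2040 × 0.959 = 1956
60–79: 420 × 0.95 = 399
80+: 1980 × 0.952 + 450 × 0.433 = 1885 + 195 = 2080
Net migration: 20–39 + 105 → 708; 60–79 − 30 → 369
Population now: 0–19=620, 20–39=708, 40–59=1956, 60–79=369, 80+=2080
Period 2:
Births: 708 × 0.224 = 159, 1956 × 0.388 = 759 → 918
20–39: 620 × 0.957 = 593
40–59: 708 × 0.959 = 679
60–79: 1956 × 0.95 = 1858
80+: 369 × 0.952 + 2080 × 0.433 = 351 + 901 = 1252
Net migration: 20–39 + 105 → 698; 60–79 − 30 → 1828
Population now: 0–19=918, 20–39=698, 40–59=679, 60–79=1828, 80+=1252
Period 3:
Births: 698 × 0.224 = 156, 679 × 0.388 = 263 → 419
20–39: 918 × 0.957 = 879
40–59: 698 × 0.959 = 669
60–79: 679 × 0.95 = 645
80+: 1828 × 0.952 + 1252 × 0.433 = 1740 + 542 = 2282
Net migration: 20–39 + 105 → 984; 60–79 − 30 → 615
Population now: 0–19=419, 20–39=984, 40–59=669, 60–79=615, 80+=2282
Total after period 3: 419 + 984 + 669 + 615 + 2282 = 4969

4969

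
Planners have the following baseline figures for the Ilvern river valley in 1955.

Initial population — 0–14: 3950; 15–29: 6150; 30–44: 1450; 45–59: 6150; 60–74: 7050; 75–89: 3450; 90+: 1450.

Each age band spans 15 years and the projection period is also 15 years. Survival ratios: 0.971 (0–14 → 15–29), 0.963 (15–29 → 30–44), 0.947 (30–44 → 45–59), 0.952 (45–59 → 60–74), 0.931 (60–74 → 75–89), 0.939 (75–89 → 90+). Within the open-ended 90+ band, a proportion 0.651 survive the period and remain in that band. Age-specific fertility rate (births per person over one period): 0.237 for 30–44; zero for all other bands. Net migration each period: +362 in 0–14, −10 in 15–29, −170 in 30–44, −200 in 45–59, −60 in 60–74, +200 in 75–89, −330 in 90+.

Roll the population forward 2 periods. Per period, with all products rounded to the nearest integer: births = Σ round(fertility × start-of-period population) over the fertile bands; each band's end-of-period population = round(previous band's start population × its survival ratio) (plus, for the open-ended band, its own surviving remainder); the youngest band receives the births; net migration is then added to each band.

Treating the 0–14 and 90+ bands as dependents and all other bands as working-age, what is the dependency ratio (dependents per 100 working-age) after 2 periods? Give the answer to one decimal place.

63.7

[period 1]
Births: 1450 × 0.237 = 344
15–29: 3950 × 0.971 = 3835
30–44: 6150 × 0.963 = 5922
45–59: 1450 × 0.947 = 1373
60–74: 6150 × 0.952 = 5855
75–89: 7050 × 0.931 = 6564
90+: 3450 × 0.939 + 1450 × 0.651 = 3240 + 944 = 4184
Net migration: 0–14 + 362 → 706; 15–29 − 10 → 3825; 30–44 − 170 → 5752; 45–59 − 200 → 1173; 60–74 − 60 → 5795; 75–89 + 200 → 6764; 90+ − 330 → 3854
Population now: 0–14=706, 15–29=3825, 30–44=5752, 45–59=1173, 60–74=5795, 75–89=6764, 90+=3854
[period 2]
Births: 5752 × 0.237 = 1363
15–29: 706 × 0.971 = 686
30–44: 3825 × 0.963 = 3683
45–59: 5752 × 0.947 = 5447
60–74: 1173 × 0.952 = 1117
75–89: 5795 × 0.931 = 5395
90+: 6764 × 0.939 + 3854 × 0.651 = 6351 + 2509 = 8860
Net migration: 0–14 + 362 → 1725; 15–29 − 10 → 676; 30–44 − 170 → 3513; 45–59 − 200 → 5247; 60–74 − 60 → 1057; 75–89 + 200 → 5595; 90+ − 330 → 8530
Population now: 0–14=1725, 15–29=676, 30–44=3513, 45–59=5247, 60–74=1057, 75–89=5595, 90+=8530
Dependents (band 0–14 + band 90+) = 1725 + 8530 = 10255; working-age = 16088; ratio = 10255/16088 × 100 = 63.7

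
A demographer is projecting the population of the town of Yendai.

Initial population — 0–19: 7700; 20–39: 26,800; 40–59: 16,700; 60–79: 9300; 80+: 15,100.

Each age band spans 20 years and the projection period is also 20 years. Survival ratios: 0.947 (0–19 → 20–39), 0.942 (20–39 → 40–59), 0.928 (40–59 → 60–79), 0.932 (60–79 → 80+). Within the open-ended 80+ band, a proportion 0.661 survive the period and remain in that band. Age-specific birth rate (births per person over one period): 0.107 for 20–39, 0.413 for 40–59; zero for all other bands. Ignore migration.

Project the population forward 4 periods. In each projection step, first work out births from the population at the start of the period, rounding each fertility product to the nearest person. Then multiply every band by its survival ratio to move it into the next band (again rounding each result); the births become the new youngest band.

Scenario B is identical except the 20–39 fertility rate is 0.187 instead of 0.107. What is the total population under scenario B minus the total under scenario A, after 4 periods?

5099

Call the groups 1 to 5, youngest first.
Period 1:
Births: 26800 × 0.107 = 2868  |  16700 × 0.413 = 6897 — total 9765
Group 2: 7700 × 0.947 = 7292
Group 3: 26800 × 0.942 = 25246
Group 4: 16700 × 0.928 = 15498
Group 5: 9300 × 0.932 + 15100 × 0.661 = 8668 + 9981 = 18649
Population now: 0–19=9765, 20–39=7292, 40–59=25246, 60–79=15498, 80+=18649
Period 2:
Births: 7292 × 0.107 = 780  |  25246 × 0.413 = 10427 — total 11207
Group 2: 9765 × 0.947 = 9247
Group 3: 7292 × 0.942 = 6869
Group 4: 25246 × 0.928 = 23428
Group 5: 15498 × 0.932 + 18649 × 0.661 = 14444 + 12327 = 26771
Population now: 0–19=11207, 20–39=9247, 40–59=6869, 60–79=23428, 80+=26771
Period 3:
Births: 9247 × 0.107 = 989  |  6869 × 0.413 = 2837 — total 3826
Group 2: 11207 × 0.947 = 10613
Group 3: 9247 × 0.942 = 8711
Group 4: 6869 × 0.928 = 6374
Group 5: 23428 × 0.932 + 26771 × 0.661 = 21835 + 17696 = 39531
Population now: 0–19=3826, 20–39=10613, 40–59=8711, 60–79=6374, 80+=39531
Period 4:
Births: 10613 × 0.107 = 1136  |  8711 × 0.413 = 3598 — total 4734
Group 2: 3826 × 0.947 = 3623
Group 3: 10613 × 0.942 = 9997
Group 4: 8711 × 0.928 = 8084
Group 5: 6374 × 0.932 + 39531 × 0.661 = 5941 + 26130 = 32071
Population now: 0–19=4734, 20–39=3623, 40–59=9997, 60–79=8084, 80+=32071
Scenario A total after 4 periods: 58509
Scenario B projection —
Period 1:
Births: 26800 × 0.187 = 5012  |  16700 × 0.413 = 6897 — total 11909
Group 2: 7700 × 0.947 = 7292
Group 3: 26800 × 0.942 = 25246
Group 4: 16700 × 0.928 = 15498
Group 5: 9300 × 0.932 + 15100 × 0.661 = 8668 + 9981 = 18649
Population now: 0–19=11909, 20–39=7292, 40–59=25246, 60–79=15498, 80+=18649
Period 2:
Births: 7292 × 0.187 = 1364  |  25246 × 0.413 = 10427 — total 11791
Group 2: 11909 × 0.947 = 11278
Group 3: 7292 × 0.942 = 6869
Group 4: 25246 × 0.928 = 23428
Group 5: 15498 × 0.932 + 18649 × 0.661 = 14444 + 12327 = 26771
Population now: 0–19=11791, 20–39=11278, 40–59=6869, 60–79=23428, 80+=26771
Period 3:
Births: 11278 × 0.187 = 2109  |  6869 × 0.413 = 2837 — total 4946
Group 2: 11791 × 0.947 = 11166
Group 3: 11278 × 0.942 = 10624
Group 4: 6869 × 0.928 = 6374
Group 5: 23428 × 0.932 + 26771 × 0.661 = 21835 + 17696 = 39531
Population now: 0–19=4946, 20–39=11166, 40–59=10624, 60–79=6374, 80+=39531
Period 4:
Births: 11166 × 0.187 = 2088  |  10624 × 0.413 = 4388 — total 6476
Group 2: 4946 × 0.947 = 4684
Group 3: 11166 × 0.942 = 10518
Group 4: 10624 × 0.928 = 9859
Group 5: 6374 × 0.932 + 39531 × 0.661 = 5941 + 26130 = 32071
Population now: 0–19=6476, 20–39=4684, 40–59=10518, 60–79=9859, 80+=32071
Scenario B total after 4 periods: 63608
Difference B − A = 63608 − 58509 = 5099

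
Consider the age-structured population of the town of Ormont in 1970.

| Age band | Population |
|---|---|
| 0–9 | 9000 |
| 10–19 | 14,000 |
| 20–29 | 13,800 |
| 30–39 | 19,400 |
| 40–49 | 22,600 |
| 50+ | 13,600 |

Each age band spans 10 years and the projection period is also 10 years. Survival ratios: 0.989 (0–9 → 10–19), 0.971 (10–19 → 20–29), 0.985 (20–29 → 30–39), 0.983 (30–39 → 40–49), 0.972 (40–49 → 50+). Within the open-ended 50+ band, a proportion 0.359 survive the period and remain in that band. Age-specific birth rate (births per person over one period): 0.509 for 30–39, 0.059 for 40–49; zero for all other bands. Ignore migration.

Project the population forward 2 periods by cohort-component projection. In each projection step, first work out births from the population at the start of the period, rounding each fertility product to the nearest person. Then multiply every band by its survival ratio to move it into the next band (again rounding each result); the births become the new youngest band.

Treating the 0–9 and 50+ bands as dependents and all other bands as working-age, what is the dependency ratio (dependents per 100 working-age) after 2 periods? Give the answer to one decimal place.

[period 1]
Births: 19400 × 0.509 = 9875 ; 22600 × 0.059 = 1333 → 11208
10–19: 9000 × 0.989 = 8901
20–29: 14000 × 0.971 = 13594
30–39: 13800 × 0.985 = 13593
40–49: 19400 × 0.983 = 19070
50+: 22600 × 0.972 + 13600 × 0.359 = 21967 + 4882 = 26849
Giving 11208 / 8901 / 13594 / 13593 / 19070 / 26849.
[period 2]
Births: 13593 × 0.509 = 6919 ; 19070 × 0.059 = 1125 → 8044
10–19: 11208 × 0.989 = 11085
20–29: 8901 × 0.971 = 8643
30–39: 13594 × 0.985 = 13390
40–49: 13593 × 0.983 = 13362
50+: 19070 × 0.972 + 26849 × 0.359 = 18536 + 9639 = 28175
Giving 8044 / 11085 / 8643 / 13390 / 13362 / 28175.
Dependents (band 0–9 + band 50+) = 8044 + 28175 = 36219; working-age = 46480; ratio = 36219/46480 × 100 = 77.9

77.9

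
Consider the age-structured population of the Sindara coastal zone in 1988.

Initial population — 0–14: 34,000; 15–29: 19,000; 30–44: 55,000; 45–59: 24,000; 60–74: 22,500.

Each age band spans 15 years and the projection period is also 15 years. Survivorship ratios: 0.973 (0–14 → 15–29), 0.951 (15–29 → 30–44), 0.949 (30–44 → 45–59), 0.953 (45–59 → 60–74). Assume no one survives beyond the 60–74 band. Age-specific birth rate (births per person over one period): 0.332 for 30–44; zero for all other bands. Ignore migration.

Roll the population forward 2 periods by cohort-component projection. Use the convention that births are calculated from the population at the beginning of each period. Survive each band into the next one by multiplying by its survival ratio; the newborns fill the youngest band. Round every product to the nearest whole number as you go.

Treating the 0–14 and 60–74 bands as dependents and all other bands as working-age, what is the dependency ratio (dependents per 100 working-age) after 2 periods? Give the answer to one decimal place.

After projecting period 1:
Births: 55000 * 0.332 = 18260
15–29: 34000 * 0.973 = 33082
30–44: 19000 * 0.951 = 18069
45–59: 55000 * 0.949 = 52195
60–74: 24000 * 0.953 = 22872
End of period: [18260, 33082, 18069, 52195, 22872]
After projecting period 2:
Births: 18069 * 0.332 = 5999
15–29: 18260 * 0.973 = 17767
30–44: 33082 * 0.951 = 31461
45–59: 18069 * 0.949 = 17147
60–74: 52195 * 0.953 = 49742
End of period: [5999, 17767, 31461, 17147, 49742]
Dependents (band 0–14 + band 60–74) = 5999 + 49742 = 55741; working-age = 66375; ratio = 55741/66375 × 100 = 84.0

84.0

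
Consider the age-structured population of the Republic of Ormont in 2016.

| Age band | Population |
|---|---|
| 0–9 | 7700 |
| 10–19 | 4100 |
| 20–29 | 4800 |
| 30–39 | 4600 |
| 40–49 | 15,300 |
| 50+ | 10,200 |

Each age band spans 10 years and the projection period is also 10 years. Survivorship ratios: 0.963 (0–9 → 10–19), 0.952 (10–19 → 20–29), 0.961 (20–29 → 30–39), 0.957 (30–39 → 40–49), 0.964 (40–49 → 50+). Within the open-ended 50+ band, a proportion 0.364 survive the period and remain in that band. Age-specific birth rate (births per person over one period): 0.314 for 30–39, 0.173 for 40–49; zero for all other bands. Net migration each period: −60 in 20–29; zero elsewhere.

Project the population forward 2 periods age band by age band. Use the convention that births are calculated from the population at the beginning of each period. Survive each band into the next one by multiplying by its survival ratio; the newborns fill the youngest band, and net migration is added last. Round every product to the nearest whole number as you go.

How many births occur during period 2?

2210

Numbering the bands 1..6 from youngest to oldest:
Period 1.
Births: 4600 × 0.314 = 1444  |  15300 × 0.173 = 2647 → 4091
Band 2: 7700 × 0.963 = 7415
Band 3: 4100 × 0.952 = 3903
Band 4: 4800 × 0.961 = 4613
Band 5: 4600 × 0.957 = 4402
Band 6: 15300 × 0.964 + 10200 × 0.364 = 14749 + 3713 = 18462
Net migration: Band 3 − 60 → 3843
Giving 4091 / 7415 / 3843 / 4613 / 4402 / 18462.
Period 2.
Births: 4613 × 0.314 = 1448  |  4402 × 0.173 = 762 → 2210
Band 2: 4091 × 0.963 = 3940
Band 3: 7415 × 0.952 = 7059
Band 4: 3843 × 0.961 = 3693
Band 5: 4613 × 0.957 = 4415
Band 6: 4402 × 0.964 + 18462 × 0.364 = 4244 + 6720 = 10964
Net migration: Band 3 − 60 → 6999
Giving 2210 / 3940 / 6999 / 3693 / 4415 / 10964.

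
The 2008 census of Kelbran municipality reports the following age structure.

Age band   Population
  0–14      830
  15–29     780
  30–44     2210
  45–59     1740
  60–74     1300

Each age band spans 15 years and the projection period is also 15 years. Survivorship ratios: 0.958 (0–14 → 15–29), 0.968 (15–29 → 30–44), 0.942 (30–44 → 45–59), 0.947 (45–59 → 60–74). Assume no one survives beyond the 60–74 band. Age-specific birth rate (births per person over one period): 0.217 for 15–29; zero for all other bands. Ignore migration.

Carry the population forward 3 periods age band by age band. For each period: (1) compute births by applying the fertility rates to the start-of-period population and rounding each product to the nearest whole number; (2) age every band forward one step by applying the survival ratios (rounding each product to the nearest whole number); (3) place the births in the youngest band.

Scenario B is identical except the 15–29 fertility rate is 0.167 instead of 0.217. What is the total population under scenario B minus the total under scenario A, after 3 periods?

Numbering the bands 1..5 from youngest to oldest:
Period 1:
Births: 780 × 0.217 = 169
Band 2: 830 × 0.958 = 795
Band 3: 780 × 0.968 = 755
Band 4: 2210 × 0.942 = 2082
Band 5: 1740 × 0.947 = 1648
Population now: 0–14=169, 15–29=795, 30–44=755, 45–59=2082, 60–74=1648
Period 2:
Births: 795 × 0.217 = 173
Band 2: 169 × 0.958 = 162
Band 3: 795 × 0.968 = 770
Band 4: 755 × 0.942 = 711
Band 5: 2082 × 0.947 = 1972
Population now: 0–14=173, 15–29=162, 30–44=770, 45–59=711, 60–74=1972
Period 3:
Births: 162 × 0.217 = 35
Band 2: 173 × 0.958 = 166
Band 3: 162 × 0.968 = 157
Band 4: 770 × 0.942 = 725
Band 5: 711 × 0.947 = 673
Population now: 0–14=35, 15–29=166, 30–44=157, 45–59=725, 60–74=673
Scenario A total after 3 periods: 1756
Scenario B projection —
Period 1:
Births: 780 × 0.167 = 130
Band 2: 830 × 0.958 = 795
Band 3: 780 × 0.968 = 755
Band 4: 2210 × 0.942 = 2082
Band 5: 1740 × 0.947 = 1648
Population now: 0–14=130, 15–29=795, 30–44=755, 45–59=2082, 60–74=1648
Period 2:
Births: 795 × 0.167 = 133
Band 2: 130 × 0.958 = 125
Band 3: 795 × 0.968 = 770
Band 4: 755 × 0.942 = 711
Band 5: 2082 × 0.947 = 1972
Population now: 0–14=133, 15–29=125, 30–44=770, 45–59=711, 60–74=1972
Period 3:
Births: 125 × 0.167 = 21
Band 2: 133 × 0.958 = 127
Band 3: 125 × 0.968 = 121
Band 4: 770 × 0.942 = 725
Band 5: 711 × 0.947 = 673
Population now: 0–14=21, 15–29=127, 30–44=121, 45–59=725, 60–74=673
Scenario B total after 3 periods: 1667
Difference B − A = 1667 − 1756 = -89

-89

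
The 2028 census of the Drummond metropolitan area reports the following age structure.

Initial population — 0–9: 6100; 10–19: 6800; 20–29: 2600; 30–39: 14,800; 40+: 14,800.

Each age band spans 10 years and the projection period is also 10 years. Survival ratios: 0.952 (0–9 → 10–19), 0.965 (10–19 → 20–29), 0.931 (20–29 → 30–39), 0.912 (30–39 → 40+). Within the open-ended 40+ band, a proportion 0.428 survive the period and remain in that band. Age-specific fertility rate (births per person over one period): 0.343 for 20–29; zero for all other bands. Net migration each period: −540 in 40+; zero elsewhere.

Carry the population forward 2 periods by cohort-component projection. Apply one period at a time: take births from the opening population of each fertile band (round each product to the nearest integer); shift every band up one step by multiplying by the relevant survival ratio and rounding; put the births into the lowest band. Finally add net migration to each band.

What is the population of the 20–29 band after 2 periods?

Period 1:
Births: 2600 × 0.343 = 892
10–19: 6100 × 0.952 = 5807
20–29: 6800 × 0.965 = 6562
30–39: 2600 × 0.931 = 2421
40+: 14800 × 0.912 + 14800 × 0.428 = 13498 + 6334 = 19832
Net migration: 40+ − 540 → 19292
Giving 892 / 5807 / 6562 / 2421 / 19292.
Period 2:
Births: 6562 × 0.343 = 2251
10–19: 892 × 0.952 = 849
20–29: 5807 × 0.965 = 5604
30–39: 6562 × 0.931 = 6109
40+: 2421 × 0.912 + 19292 × 0.428 = 2208 + 8257 = 10465
Net migration: 40+ − 540 → 9925
Giving 2251 / 849 / 5604 / 6109 / 9925.

5604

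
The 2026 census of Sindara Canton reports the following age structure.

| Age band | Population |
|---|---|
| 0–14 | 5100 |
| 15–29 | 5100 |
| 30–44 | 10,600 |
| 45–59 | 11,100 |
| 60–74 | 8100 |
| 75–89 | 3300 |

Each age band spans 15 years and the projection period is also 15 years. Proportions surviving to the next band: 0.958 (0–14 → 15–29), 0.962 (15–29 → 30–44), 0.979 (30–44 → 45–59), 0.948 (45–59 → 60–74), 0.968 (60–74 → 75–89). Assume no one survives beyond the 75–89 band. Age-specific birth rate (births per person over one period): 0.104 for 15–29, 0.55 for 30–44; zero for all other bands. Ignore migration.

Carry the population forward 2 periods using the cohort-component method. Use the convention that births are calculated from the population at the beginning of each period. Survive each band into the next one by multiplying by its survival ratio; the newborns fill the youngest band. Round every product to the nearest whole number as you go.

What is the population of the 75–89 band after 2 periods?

10186

After projecting period 1:
Births: 5100 * 0.104 = 530  |  10600 * 0.55 = 5830 ⇒ total 6360
15–29: 5100 * 0.958 = 4886
30–44: 5100 * 0.962 = 4906
45–59: 10600 * 0.979 = 10377
60–74: 11100 * 0.948 = 10523
75–89: 8100 * 0.968 = 7841
Population now: 0–14=6360, 15–29=4886, 30–44=4906, 45–59=10377, 60–74=10523, 75–89=7841
After projecting period 2:
Births: 4886 * 0.104 = 508  |  4906 * 0.55 = 2698 ⇒ total 3206
15–29: 6360 * 0.958 = 6093
30–44: 4886 * 0.962 = 4700
45–59: 4906 * 0.979 = 4803
60–74: 10377 * 0.948 = 9837
75–89: 10523 * 0.968 = 10186
Population now: 0–14=3206, 15–29=6093, 30–44=4700, 45–59=4803, 60–74=9837, 75–89=10186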